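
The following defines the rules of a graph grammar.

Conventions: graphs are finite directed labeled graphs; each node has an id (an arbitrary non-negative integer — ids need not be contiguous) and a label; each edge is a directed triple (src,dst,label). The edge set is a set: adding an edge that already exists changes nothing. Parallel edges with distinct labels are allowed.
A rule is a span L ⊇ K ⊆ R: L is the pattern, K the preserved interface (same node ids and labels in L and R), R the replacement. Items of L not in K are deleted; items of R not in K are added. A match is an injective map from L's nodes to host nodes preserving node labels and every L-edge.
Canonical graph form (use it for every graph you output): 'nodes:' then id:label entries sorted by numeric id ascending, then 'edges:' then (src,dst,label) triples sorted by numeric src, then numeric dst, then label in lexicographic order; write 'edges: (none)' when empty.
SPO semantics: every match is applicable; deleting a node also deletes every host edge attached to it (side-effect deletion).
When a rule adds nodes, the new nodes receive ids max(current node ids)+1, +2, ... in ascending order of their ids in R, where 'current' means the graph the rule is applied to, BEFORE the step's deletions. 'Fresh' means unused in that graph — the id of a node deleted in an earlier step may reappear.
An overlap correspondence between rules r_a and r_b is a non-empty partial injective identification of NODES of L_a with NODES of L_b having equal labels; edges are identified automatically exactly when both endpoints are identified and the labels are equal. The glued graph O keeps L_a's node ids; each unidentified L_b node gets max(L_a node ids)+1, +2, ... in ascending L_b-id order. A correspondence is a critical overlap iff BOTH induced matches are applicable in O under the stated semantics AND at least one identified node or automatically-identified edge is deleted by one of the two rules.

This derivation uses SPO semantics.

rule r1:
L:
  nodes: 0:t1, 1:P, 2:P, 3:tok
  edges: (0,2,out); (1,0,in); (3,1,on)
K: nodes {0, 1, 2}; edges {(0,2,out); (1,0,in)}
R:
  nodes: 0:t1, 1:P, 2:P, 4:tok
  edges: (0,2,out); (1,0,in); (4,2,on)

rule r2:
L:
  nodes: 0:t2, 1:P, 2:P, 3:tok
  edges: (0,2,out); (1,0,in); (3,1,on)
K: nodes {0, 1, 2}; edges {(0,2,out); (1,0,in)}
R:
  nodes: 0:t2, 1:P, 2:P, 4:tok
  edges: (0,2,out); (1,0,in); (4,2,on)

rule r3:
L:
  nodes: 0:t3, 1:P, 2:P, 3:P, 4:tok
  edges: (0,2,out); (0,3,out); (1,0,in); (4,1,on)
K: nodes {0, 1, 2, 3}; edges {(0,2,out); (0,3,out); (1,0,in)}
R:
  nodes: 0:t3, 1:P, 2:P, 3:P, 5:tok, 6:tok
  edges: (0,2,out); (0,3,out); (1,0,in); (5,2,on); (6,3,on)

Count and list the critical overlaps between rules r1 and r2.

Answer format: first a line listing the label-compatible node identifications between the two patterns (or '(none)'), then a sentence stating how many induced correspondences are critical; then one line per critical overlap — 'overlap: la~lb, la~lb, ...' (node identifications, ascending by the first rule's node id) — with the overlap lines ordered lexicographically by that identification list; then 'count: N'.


label-compatible node identifications between L(r1) and L(r2): 1~1, 1~2, 2~1, 2~2, 3~3
7 of the induced correspondences are critical overlaps of r1 and r2.
overlap: 1~1, 2~2, 3~3
overlap: 1~1, 3~3
overlap: 1~2, 2~1, 3~3
overlap: 1~2, 3~3
overlap: 2~1, 3~3
overlap: 2~2, 3~3
overlap: 3~3
count: 7


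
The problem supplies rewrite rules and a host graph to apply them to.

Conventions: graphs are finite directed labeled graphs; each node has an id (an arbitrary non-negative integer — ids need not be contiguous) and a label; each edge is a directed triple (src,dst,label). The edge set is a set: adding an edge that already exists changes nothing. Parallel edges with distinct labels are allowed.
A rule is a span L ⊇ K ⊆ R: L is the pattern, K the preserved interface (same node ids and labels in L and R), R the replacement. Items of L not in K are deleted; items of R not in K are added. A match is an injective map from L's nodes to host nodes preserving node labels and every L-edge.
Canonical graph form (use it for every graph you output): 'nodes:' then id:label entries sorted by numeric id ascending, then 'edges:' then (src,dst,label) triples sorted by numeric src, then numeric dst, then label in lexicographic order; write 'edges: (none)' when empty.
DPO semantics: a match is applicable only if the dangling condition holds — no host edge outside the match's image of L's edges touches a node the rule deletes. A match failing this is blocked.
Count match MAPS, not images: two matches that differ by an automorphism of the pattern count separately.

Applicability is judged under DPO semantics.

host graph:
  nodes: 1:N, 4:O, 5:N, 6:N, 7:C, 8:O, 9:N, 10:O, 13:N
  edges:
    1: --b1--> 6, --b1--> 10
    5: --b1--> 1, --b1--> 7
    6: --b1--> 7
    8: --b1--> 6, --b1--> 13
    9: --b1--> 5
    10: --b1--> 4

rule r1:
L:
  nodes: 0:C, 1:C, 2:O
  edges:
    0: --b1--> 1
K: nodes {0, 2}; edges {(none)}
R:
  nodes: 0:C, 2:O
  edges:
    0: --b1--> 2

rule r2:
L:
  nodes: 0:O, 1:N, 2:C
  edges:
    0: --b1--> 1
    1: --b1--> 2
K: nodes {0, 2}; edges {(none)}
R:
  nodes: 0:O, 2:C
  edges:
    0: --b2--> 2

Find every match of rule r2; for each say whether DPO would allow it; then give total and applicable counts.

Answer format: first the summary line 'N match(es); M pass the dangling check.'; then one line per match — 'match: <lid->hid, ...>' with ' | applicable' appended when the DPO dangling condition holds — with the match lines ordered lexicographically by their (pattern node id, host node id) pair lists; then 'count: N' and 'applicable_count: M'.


1 match(es); 0 pass the dangling check.
match: 0->8, 1->6, 2->7
count: 1
applicable_count: 0


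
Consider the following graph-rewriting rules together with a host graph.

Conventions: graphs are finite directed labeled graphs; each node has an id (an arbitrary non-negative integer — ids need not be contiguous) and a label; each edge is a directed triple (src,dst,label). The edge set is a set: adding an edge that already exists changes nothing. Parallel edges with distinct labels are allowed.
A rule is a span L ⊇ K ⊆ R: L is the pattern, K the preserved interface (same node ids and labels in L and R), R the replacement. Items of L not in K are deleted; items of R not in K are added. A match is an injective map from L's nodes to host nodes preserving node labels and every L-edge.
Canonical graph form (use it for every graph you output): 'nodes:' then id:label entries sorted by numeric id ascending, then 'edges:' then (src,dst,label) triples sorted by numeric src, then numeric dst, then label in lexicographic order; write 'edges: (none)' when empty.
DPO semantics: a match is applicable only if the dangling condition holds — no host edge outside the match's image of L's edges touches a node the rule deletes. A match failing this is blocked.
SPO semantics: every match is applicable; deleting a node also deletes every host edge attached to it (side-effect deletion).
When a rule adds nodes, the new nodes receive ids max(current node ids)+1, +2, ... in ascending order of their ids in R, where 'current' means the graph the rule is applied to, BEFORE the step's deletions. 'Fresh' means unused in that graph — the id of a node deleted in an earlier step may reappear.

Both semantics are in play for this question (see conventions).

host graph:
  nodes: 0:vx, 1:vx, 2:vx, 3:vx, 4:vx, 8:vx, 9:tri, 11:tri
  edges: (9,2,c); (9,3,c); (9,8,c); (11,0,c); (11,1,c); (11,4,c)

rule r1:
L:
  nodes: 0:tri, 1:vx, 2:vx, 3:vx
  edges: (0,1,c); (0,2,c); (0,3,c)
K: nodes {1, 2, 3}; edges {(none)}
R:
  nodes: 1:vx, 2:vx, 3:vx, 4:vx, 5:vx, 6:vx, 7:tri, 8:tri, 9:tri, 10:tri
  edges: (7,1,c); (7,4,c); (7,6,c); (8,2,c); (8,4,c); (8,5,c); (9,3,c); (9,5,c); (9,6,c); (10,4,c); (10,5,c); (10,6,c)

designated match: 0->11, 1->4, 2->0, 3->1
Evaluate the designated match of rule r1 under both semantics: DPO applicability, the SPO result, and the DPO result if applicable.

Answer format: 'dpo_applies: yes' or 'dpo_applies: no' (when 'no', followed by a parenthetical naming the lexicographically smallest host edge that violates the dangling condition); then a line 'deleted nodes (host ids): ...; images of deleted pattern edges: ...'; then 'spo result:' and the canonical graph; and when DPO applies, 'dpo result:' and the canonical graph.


dpo_applies: yes
deleted nodes (host ids): 11; images of deleted pattern edges: (11,0,c); (11,1,c); (11,4,c)
spo result:
nodes: 0:vx, 1:vx, 2:vx, 3:vx, 4:vx, 8:vx, 9:tri, 12:vx, 13:vx, 14:vx, 15:tri, 16:tri, 17:tri, 18:tri
edges: (9,2,c); (9,3,c); (9,8,c); (15,4,c); (15,12,c); (15,14,c); (16,0,c); (16,12,c); (16,13,c); (17,1,c); (17,13,c); (17,14,c); (18,12,c); (18,13,c); (18,14,c)
dpo result:
nodes: 0:vx, 1:vx, 2:vx, 3:vx, 4:vx, 8:vx, 9:tri, 12:vx, 13:vx, 14:vx, 15:tri, 16:tri, 17:tri, 18:tri
edges: (9,2,c); (9,3,c); (9,8,c); (15,4,c); (15,12,c); (15,14,c); (16,0,c); (16,12,c); (16,13,c); (17,1,c); (17,13,c); (17,14,c); (18,12,c); (18,13,c); (18,14,c)


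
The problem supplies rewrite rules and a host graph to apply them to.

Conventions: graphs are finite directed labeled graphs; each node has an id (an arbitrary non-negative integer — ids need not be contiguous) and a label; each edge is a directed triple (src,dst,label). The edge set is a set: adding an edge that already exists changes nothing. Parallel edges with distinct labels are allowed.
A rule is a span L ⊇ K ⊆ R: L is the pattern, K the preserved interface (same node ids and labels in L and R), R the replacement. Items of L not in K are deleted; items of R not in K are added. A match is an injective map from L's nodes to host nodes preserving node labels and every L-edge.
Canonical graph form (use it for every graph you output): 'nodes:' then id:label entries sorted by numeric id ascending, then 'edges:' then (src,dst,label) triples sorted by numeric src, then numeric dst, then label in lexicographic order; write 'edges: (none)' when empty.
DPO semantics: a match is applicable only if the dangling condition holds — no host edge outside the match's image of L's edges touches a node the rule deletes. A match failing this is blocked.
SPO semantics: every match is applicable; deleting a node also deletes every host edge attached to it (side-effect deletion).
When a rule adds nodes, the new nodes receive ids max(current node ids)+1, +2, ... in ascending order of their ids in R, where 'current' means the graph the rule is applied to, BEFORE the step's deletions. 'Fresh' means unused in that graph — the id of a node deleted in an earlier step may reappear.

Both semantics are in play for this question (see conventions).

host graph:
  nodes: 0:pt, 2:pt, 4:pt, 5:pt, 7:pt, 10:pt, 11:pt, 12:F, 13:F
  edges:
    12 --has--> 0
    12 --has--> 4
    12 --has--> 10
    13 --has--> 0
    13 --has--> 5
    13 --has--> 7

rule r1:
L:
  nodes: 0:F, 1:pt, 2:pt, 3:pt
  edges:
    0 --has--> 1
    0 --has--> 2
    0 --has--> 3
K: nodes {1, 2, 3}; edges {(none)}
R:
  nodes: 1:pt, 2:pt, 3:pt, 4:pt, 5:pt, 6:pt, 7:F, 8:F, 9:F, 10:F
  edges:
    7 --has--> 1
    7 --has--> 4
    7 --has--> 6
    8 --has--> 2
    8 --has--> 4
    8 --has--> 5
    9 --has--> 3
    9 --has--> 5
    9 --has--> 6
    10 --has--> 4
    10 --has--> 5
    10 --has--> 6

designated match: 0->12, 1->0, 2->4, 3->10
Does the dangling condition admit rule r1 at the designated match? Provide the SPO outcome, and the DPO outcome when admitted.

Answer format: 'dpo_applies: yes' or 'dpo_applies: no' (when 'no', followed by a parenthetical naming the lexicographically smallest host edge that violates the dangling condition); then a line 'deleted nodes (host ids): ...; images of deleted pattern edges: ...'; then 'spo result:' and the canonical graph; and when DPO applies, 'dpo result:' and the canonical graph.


dpo_applies: yes
deleted nodes (host ids): 12; images of deleted pattern edges: (12,0,has); (12,4,has); (12,10,has)
spo result:
nodes: 0:pt, 2:pt, 4:pt, 5:pt, 7:pt, 10:pt, 11:pt, 13:F, 14:pt, 15:pt, 16:pt, 17:F, 18:F, 19:F, 20:F
edges: (13,0,has); (13,5,has); (13,7,has); (17,0,has); (17,14,has); (17,16,has); (18,4,has); (18,14,has); (18,15,has); (19,10,has); (19,15,has); (19,16,has); (20,14,has); (20,15,has); (20,16,has)
dpo result:
nodes: 0:pt, 2:pt, 4:pt, 5:pt, 7:pt, 10:pt, 11:pt, 13:F, 14:pt, 15:pt, 16:pt, 17:F, 18:F, 19:F, 20:F
edges: (13,0,has); (13,5,has); (13,7,has); (17,0,has); (17,14,has); (17,16,has); (18,4,has); (18,14,has); (18,15,has); (19,10,has); (19,15,has); (19,16,has); (20,14,has); (20,15,has); (20,16,has)


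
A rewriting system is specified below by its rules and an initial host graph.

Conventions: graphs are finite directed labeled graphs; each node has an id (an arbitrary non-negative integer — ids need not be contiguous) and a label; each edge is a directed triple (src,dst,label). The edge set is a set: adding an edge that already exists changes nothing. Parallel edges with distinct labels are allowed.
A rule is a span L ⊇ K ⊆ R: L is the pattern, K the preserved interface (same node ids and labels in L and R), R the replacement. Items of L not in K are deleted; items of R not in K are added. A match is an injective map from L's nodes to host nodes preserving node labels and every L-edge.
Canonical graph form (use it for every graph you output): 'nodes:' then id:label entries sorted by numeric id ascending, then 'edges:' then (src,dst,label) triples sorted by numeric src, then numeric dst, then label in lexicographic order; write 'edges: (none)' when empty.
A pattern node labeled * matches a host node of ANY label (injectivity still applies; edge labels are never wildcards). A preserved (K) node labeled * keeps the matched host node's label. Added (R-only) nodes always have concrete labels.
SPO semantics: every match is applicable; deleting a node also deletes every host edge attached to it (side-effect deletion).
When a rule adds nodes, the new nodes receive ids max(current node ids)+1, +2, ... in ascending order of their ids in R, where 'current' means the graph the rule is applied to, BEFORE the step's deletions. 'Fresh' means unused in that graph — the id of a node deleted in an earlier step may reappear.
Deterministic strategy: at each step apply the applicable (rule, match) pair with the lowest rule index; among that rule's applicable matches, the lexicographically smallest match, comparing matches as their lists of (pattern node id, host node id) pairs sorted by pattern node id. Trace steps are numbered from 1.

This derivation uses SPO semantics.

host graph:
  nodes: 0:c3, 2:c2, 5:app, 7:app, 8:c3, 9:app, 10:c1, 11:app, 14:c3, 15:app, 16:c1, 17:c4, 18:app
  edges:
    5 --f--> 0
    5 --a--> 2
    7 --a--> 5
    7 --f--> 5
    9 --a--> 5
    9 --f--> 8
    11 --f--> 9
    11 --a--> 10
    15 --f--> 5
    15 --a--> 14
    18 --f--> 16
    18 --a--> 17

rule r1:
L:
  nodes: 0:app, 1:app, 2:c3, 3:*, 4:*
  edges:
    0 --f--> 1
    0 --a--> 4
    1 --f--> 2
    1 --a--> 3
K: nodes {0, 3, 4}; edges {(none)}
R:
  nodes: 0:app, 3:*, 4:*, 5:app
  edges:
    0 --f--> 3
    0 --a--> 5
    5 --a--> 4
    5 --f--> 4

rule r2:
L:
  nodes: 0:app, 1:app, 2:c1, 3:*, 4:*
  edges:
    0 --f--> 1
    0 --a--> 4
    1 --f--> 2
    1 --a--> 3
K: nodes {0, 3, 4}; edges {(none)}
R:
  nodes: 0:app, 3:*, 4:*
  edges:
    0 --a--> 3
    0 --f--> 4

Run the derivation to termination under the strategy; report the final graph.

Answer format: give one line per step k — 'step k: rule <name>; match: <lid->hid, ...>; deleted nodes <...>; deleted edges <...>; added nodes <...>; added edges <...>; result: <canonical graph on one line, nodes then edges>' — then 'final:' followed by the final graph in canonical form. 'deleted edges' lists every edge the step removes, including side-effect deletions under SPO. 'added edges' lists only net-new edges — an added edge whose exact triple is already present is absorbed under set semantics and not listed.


step 1: rule r1; match: 0->11, 1->9, 2->8, 3->5, 4->10; deleted nodes 8, 9; deleted edges (9,5,a); (9,8,f); (11,9,f); (11,10,a); added nodes 19; added edges (11,5,f); (11,19,a); (19,10,a); (19,10,f); result: nodes: 0:c3, 2:c2, 5:app, 7:app, 10:c1, 11:app, 14:c3, 15:app, 16:c1, 17:c4, 18:app, 19:app edges: (5,0,f); (5,2,a); (7,5,a); (7,5,f); (11,5,f); (11,19,a); (15,5,f); (15,14,a); (18,16,f); (18,17,a); (19,10,a); (19,10,f)
step 2: rule r1; match: 0->11, 1->5, 2->0, 3->2, 4->19; deleted nodes 0, 5; deleted edges (5,0,f); (5,2,a); (7,5,a); (7,5,f); (11,5,f); (11,19,a); (15,5,f); added nodes 20; added edges (11,2,f); (11,20,a); (20,19,a); (20,19,f); result: nodes: 2:c2, 7:app, 10:c1, 11:app, 14:c3, 15:app, 16:c1, 17:c4, 18:app, 19:app, 20:app edges: (11,2,f); (11,20,a); (15,14,a); (18,16,f); (18,17,a); (19,10,a); (19,10,f); (20,19,a); (20,19,f)
final:
nodes: 2:c2, 7:app, 10:c1, 11:app, 14:c3, 15:app, 16:c1, 17:c4, 18:app, 19:app, 20:app
edges: (11,2,f); (11,20,a); (15,14,a); (18,16,f); (18,17,a); (19,10,a); (19,10,f); (20,19,a); (20,19,f)


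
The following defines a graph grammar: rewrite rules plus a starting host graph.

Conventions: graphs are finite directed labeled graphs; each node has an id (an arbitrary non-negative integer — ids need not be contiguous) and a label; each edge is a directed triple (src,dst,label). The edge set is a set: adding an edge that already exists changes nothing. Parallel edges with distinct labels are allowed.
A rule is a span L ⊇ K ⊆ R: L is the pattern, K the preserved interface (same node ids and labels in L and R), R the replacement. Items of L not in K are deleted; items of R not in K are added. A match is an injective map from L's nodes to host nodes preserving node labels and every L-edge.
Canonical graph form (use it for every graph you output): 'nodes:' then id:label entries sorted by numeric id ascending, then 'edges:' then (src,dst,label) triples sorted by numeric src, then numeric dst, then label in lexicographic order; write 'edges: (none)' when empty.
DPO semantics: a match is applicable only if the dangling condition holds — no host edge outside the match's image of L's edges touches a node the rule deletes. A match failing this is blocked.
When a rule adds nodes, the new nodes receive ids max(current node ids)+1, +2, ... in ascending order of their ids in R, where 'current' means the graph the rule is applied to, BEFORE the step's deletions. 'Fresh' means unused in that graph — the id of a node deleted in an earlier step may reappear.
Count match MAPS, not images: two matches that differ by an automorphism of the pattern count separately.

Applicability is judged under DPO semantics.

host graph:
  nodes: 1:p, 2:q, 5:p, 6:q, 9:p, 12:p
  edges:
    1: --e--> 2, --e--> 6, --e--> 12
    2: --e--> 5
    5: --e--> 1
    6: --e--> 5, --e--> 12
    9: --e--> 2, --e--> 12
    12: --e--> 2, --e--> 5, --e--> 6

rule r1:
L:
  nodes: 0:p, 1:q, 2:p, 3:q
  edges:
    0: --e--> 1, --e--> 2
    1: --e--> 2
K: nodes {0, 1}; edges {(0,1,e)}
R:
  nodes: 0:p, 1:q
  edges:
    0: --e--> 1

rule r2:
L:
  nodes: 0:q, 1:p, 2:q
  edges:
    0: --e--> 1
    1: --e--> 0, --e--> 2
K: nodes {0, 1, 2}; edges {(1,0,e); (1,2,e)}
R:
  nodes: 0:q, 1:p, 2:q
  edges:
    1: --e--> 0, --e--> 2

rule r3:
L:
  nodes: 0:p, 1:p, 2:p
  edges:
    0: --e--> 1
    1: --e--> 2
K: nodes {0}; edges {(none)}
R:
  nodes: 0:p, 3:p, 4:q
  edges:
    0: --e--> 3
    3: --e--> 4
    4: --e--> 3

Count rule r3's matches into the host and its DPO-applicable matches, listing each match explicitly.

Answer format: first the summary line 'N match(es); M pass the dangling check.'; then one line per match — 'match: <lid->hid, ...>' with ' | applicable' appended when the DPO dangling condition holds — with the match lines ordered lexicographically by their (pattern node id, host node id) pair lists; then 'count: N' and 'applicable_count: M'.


4 match(es); 0 pass the dangling check.
match: 0->1, 1->12, 2->5
match: 0->5, 1->1, 2->12
match: 0->9, 1->12, 2->5
match: 0->12, 1->5, 2->1
count: 4
applicable_count: 0


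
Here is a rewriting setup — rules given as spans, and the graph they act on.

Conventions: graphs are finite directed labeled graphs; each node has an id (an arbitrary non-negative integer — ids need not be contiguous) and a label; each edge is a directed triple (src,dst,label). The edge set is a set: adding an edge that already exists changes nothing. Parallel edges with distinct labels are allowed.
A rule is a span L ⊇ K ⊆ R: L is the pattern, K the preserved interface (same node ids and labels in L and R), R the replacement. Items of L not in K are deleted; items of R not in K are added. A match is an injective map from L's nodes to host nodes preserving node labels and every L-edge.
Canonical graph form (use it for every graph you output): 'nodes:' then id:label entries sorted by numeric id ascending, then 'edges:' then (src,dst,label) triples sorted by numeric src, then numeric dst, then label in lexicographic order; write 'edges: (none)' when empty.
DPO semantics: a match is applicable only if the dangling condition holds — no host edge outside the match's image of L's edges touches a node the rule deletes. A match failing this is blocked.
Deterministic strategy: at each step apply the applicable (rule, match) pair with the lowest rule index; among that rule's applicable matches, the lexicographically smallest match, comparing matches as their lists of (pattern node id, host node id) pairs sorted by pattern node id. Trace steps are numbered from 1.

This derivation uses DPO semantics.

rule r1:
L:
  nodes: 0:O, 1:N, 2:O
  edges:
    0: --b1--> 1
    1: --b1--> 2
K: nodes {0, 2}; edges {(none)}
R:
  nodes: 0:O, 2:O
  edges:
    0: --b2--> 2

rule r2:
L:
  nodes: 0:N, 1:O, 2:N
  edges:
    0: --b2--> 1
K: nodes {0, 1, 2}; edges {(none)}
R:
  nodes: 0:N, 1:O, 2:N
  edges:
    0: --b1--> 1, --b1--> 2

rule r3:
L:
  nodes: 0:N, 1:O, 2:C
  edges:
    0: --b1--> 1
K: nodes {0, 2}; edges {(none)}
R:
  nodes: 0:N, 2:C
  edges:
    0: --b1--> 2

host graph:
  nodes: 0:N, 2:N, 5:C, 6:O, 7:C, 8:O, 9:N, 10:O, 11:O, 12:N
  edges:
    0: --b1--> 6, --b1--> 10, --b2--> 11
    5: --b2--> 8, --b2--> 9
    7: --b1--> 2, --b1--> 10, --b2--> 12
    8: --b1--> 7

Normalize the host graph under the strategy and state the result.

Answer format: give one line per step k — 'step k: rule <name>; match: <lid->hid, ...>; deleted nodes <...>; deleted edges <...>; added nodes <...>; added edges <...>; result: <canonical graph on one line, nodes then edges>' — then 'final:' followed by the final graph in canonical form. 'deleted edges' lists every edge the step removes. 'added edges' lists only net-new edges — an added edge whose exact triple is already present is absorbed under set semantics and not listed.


step 1: rule r2; match: 0->0, 1->11, 2->2; deleted nodes (none); deleted edges (0,11,b2); added nodes (none); added edges (0,2,b1); (0,11,b1); result: nodes: 0:N, 2:N, 5:C, 6:O, 7:C, 8:O, 9:N, 10:O, 11:O, 12:N edges: (0,2,b1); (0,6,b1); (0,10,b1); (0,11,b1); (5,8,b2); (5,9,b2); (7,2,b1); (7,10,b1); (7,12,b2); (8,7,b1)
step 2: rule r3; match: 0->0, 1->6, 2->5; deleted nodes 6; deleted edges (0,6,b1); added nodes (none); added edges (0,5,b1); result: nodes: 0:N, 2:N, 5:C, 7:C, 8:O, 9:N, 10:O, 11:O, 12:N edges: (0,2,b1); (0,5,b1); (0,10,b1); (0,11,b1); (5,8,b2); (5,9,b2); (7,2,b1); (7,10,b1); (7,12,b2); (8,7,b1)
step 3: rule r3; match: 0->0, 1->11, 2->5; deleted nodes 11; deleted edges (0,11,b1); added nodes (none); added edges (none); result: nodes: 0:N, 2:N, 5:C, 7:C, 8:O, 9:N, 10:O, 12:N edges: (0,2,b1); (0,5,b1); (0,10,b1); (5,8,b2); (5,9,b2); (7,2,b1); (7,10,b1); (7,12,b2); (8,7,b1)
final:
nodes: 0:N, 2:N, 5:C, 7:C, 8:O, 9:N, 10:O, 12:N
edges: (0,2,b1); (0,5,b1); (0,10,b1); (5,8,b2); (5,9,b2); (7,2,b1); (7,10,b1); (7,12,b2); (8,7,b1)


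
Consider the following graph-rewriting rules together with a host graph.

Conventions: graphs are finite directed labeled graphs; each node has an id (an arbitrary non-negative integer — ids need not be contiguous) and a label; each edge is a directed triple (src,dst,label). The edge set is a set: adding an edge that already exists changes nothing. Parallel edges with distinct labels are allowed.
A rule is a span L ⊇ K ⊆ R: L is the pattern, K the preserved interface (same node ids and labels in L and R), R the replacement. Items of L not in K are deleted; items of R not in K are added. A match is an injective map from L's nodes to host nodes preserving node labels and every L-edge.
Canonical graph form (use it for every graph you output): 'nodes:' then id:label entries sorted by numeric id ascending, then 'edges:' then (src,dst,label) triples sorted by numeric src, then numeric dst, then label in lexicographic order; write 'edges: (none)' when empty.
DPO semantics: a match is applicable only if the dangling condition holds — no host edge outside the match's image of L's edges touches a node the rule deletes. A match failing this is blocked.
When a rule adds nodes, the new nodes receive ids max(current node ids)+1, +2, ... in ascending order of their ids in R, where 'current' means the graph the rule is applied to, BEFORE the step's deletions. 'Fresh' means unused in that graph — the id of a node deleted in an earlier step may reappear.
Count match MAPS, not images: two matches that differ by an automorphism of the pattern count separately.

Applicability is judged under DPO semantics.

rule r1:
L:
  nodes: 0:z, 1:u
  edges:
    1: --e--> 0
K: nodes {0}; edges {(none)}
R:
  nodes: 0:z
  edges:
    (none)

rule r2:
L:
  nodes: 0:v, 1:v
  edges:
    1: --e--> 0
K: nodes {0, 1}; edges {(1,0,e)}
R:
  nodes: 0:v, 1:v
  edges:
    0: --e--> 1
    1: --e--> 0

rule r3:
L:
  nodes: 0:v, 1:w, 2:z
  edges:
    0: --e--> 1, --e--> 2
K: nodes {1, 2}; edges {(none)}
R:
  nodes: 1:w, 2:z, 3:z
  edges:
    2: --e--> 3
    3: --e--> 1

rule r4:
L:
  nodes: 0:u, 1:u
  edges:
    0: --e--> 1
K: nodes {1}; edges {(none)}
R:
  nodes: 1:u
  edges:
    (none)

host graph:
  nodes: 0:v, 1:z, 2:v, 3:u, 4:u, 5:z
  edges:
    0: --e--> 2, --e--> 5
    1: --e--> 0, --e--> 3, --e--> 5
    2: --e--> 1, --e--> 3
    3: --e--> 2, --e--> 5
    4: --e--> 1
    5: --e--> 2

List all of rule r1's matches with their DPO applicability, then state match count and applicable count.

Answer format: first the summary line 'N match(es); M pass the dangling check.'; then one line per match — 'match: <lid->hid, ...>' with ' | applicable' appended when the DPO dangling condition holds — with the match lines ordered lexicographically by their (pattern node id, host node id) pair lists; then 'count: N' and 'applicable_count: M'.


2 match(es); 1 pass the dangling check.
match: 0->1, 1->4 | applicable
match: 0->5, 1->3
count: 2
applicable_count: 1


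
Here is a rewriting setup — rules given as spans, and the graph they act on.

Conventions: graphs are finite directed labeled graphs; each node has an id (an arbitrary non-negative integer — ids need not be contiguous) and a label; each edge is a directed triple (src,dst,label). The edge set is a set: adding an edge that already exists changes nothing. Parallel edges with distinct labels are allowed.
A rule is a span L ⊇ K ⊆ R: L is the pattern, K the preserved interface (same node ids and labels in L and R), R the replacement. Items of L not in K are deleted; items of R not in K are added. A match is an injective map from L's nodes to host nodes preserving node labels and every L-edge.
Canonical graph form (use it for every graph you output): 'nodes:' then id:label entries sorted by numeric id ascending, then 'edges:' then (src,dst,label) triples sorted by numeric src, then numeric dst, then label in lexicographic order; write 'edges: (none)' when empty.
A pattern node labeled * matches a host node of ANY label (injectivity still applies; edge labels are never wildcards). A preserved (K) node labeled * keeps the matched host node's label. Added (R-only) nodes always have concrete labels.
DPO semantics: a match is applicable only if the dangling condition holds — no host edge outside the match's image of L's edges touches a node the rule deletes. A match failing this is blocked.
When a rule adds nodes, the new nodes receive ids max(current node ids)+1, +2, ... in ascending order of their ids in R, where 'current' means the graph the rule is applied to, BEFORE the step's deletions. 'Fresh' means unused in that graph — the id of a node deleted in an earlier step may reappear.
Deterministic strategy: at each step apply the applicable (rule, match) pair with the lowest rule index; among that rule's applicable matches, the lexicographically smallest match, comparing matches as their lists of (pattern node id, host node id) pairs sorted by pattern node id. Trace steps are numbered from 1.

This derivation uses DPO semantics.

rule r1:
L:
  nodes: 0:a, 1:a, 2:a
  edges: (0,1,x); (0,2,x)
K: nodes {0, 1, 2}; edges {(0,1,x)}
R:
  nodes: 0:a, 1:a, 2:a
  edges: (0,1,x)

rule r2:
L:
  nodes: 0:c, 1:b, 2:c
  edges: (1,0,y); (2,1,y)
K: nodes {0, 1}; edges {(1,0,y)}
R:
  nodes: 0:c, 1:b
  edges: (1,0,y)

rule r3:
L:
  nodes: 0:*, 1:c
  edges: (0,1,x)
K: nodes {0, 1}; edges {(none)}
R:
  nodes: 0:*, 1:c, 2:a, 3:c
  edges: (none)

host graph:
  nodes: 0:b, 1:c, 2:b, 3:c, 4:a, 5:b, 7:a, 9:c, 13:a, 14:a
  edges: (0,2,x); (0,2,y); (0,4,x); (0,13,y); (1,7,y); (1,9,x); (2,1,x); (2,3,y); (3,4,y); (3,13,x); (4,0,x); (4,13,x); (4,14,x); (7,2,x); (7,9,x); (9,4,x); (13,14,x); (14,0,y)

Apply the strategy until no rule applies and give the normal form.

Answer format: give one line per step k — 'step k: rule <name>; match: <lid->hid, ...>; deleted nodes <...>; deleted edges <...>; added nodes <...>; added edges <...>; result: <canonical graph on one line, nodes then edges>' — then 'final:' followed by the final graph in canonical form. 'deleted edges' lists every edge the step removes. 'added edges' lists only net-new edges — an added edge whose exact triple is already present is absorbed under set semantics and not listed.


step 1: rule r1; match: 0->4, 1->13, 2->14; deleted nodes (none); deleted edges (4,14,x); added nodes (none); added edges (none); result: nodes: 0:b, 1:c, 2:b, 3:c, 4:a, 5:b, 7:a, 9:c, 13:a, 14:a edges: (0,2,x); (0,2,y); (0,4,x); (0,13,y); (1,7,y); (1,9,x); (2,1,x); (2,3,y); (3,4,y); (3,13,x); (4,0,x); (4,13,x); (7,2,x); (7,9,x); (9,4,x); (13,14,x); (14,0,y)
step 2: rule r3; match: 0->1, 1->9; deleted nodes (none); deleted edges (1,9,x); added nodes 15, 16; added edges (none); result: nodes: 0:b, 1:c, 2:b, 3:c, 4:a, 5:b, 7:a, 9:c, 13:a, 14:a, 15:a, 16:c edges: (0,2,x); (0,2,y); (0,4,x); (0,13,y); (1,7,y); (2,1,x); (2,3,y); (3,4,y); (3,13,x); (4,0,x); (4,13,x); (7,2,x); (7,9,x); (9,4,x); (13,14,x); (14,0,y)
step 3: rule r3; match: 0->2, 1->1; deleted nodes (none); deleted edges (2,1,x); added nodes 17, 18; added edges (none); result: nodes: 0:b, 1:c, 2:b, 3:c, 4:a, 5:b, 7:a, 9:c, 13:a, 14:a, 15:a, 16:c, 17:a, 18:c edges: (0,2,x); (0,2,y); (0,4,x); (0,13,y); (1,7,y); (2,3,y); (3,4,y); (3,13,x); (4,0,x); (4,13,x); (7,2,x); (7,9,x); (9,4,x); (13,14,x); (14,0,y)
step 4: rule r3; match: 0->7, 1->9; deleted nodes (none); deleted edges (7,9,x); added nodes 19, 20; added edges (none); result: nodes: 0:b, 1:c, 2:b, 3:c, 4:a, 5:b, 7:a, 9:c, 13:a, 14:a, 15:a, 16:c, 17:a, 18:c, 19:a, 20:c edges: (0,2,x); (0,2,y); (0,4,x); (0,13,y); (1,7,y); (2,3,y); (3,4,y); (3,13,x); (4,0,x); (4,13,x); (7,2,x); (9,4,x); (13,14,x); (14,0,y)
final:
nodes: 0:b, 1:c, 2:b, 3:c, 4:a, 5:b, 7:a, 9:c, 13:a, 14:a, 15:a, 16:c, 17:a, 18:c, 19:a, 20:c
edges: (0,2,x); (0,2,y); (0,4,x); (0,13,y); (1,7,y); (2,3,y); (3,4,y); (3,13,x); (4,0,x); (4,13,x); (7,2,x); (9,4,x); (13,14,x); (14,0,y)


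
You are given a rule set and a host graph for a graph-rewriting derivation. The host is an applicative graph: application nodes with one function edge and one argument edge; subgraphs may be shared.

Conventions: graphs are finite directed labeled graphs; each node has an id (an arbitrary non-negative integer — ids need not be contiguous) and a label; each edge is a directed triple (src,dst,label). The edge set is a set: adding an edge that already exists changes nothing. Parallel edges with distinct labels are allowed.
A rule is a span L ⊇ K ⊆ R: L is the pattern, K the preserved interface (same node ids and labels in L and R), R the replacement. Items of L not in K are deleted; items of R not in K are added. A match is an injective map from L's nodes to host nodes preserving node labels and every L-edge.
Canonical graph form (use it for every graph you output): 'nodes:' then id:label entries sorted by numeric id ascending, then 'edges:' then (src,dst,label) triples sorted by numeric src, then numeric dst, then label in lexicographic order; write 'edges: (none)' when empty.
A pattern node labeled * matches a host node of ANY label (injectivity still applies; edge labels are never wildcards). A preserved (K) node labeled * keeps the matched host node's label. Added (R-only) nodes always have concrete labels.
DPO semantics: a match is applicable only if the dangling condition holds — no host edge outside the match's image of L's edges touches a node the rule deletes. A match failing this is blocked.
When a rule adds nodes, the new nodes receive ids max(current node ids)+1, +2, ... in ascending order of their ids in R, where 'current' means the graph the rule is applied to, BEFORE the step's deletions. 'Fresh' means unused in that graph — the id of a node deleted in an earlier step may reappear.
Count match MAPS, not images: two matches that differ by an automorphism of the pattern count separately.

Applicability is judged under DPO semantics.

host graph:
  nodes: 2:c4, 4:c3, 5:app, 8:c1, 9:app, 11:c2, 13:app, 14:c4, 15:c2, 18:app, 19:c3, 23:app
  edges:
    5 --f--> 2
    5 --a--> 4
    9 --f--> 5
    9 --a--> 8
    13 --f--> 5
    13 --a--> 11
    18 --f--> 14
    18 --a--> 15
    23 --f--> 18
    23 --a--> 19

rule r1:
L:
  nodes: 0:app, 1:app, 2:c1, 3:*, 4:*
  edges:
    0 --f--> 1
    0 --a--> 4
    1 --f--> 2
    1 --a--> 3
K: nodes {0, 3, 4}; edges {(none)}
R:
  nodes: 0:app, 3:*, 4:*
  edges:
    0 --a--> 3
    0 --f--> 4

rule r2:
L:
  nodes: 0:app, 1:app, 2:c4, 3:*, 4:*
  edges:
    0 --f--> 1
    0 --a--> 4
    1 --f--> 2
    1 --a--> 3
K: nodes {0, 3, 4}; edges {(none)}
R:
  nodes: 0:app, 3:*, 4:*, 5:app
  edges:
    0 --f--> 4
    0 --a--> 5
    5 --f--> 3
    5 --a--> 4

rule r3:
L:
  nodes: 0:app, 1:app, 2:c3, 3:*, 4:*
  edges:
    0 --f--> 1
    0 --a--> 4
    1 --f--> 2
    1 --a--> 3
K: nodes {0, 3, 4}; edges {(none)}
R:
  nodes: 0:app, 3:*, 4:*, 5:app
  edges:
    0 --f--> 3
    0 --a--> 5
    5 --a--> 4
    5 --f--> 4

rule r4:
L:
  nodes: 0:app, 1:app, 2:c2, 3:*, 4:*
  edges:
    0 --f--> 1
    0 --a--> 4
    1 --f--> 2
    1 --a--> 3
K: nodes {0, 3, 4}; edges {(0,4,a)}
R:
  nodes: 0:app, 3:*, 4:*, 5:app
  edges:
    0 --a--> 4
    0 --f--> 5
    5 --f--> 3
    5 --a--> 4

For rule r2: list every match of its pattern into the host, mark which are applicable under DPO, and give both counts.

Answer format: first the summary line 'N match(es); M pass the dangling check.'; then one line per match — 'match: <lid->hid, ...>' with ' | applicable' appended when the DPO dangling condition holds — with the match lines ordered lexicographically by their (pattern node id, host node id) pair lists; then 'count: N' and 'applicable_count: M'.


3 match(es); 1 pass the dangling check.
match: 0->9, 1->5, 2->2, 3->4, 4->8
match: 0->13, 1->5, 2->2, 3->4, 4->11
match: 0->23, 1->18, 2->14, 3->15, 4->19 | applicable
count: 3
applicable_count: 1


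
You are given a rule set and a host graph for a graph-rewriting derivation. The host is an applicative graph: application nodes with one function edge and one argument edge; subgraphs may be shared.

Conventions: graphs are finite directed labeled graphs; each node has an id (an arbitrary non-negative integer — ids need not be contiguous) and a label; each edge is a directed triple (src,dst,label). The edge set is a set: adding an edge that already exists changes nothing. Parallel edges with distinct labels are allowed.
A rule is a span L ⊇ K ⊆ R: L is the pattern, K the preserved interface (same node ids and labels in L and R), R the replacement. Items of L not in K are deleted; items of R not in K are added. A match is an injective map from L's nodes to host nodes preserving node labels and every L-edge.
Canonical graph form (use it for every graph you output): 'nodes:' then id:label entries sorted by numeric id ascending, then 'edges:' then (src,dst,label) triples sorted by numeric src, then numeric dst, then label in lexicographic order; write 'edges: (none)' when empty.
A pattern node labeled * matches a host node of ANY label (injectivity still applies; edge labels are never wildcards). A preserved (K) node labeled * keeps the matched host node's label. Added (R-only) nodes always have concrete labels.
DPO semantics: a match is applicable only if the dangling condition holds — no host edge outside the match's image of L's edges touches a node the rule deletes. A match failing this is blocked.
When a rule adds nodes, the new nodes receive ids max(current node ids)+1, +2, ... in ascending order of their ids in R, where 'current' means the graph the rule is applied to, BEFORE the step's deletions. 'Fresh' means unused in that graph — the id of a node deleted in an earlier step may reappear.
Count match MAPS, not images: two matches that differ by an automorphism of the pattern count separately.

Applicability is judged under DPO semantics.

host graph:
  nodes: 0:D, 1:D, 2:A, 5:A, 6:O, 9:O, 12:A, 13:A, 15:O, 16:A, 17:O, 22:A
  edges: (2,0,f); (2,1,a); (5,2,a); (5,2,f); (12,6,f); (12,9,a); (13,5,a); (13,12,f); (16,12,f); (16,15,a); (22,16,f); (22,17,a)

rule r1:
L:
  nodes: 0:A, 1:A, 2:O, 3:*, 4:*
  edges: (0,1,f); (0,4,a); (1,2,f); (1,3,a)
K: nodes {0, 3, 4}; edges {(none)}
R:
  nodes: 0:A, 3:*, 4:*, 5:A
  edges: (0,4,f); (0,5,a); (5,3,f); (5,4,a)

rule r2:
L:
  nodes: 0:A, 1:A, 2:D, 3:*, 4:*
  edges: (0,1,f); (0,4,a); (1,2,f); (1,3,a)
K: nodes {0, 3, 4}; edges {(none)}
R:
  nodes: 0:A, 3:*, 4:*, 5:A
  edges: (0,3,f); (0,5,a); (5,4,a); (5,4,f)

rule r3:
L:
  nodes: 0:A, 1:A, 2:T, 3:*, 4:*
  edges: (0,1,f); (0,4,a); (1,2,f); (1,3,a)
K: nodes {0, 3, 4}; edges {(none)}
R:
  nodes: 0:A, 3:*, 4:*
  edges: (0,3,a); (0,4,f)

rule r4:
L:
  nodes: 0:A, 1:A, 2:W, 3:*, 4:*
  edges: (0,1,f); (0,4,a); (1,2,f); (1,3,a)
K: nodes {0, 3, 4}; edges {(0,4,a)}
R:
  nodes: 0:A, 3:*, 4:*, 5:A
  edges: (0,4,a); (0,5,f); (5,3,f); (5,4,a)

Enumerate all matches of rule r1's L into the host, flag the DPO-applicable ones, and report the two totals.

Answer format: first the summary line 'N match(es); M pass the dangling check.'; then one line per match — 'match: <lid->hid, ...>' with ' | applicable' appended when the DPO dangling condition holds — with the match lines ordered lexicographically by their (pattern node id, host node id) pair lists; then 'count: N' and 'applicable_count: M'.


2 match(es); 0 pass the dangling check.
match: 0->13, 1->12, 2->6, 3->9, 4->5
match: 0->16, 1->12, 2->6, 3->9, 4->15
count: 2
applicable_count: 0


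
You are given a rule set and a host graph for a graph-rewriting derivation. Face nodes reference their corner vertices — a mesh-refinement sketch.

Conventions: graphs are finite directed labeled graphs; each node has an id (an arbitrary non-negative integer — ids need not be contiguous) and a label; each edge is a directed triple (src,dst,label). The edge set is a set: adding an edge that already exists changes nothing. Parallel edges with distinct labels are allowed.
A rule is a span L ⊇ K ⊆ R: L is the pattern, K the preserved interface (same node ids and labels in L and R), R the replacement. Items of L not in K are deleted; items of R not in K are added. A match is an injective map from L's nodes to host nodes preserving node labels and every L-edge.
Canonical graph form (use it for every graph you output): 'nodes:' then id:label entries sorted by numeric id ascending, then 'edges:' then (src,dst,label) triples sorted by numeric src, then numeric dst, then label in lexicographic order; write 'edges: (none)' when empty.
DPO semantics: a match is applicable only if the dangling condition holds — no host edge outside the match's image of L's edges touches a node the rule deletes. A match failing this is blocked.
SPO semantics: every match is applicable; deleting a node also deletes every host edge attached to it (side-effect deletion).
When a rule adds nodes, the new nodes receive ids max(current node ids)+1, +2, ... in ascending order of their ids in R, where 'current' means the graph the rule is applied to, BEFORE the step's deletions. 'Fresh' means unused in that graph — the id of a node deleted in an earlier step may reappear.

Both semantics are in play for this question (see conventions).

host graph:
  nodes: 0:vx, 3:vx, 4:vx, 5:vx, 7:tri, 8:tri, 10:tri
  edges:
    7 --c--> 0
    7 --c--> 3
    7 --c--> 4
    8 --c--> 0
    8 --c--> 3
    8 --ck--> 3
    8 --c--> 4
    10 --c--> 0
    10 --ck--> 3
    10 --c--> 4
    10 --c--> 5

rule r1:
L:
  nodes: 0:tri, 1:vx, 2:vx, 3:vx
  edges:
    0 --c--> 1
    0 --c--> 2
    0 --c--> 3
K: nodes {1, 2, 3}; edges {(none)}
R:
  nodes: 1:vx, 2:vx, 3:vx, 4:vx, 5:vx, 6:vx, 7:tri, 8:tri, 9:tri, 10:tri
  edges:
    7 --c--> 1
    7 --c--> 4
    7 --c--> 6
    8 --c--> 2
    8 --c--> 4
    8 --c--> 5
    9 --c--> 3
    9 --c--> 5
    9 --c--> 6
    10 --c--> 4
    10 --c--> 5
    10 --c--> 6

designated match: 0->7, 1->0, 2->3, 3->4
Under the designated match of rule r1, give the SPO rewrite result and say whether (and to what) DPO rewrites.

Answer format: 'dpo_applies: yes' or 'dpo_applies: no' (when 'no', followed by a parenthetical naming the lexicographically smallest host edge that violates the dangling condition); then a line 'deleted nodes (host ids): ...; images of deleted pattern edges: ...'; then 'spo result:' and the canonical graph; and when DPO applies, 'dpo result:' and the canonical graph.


dpo_applies: yes
deleted nodes (host ids): 7; images of deleted pattern edges: (7,0,c); (7,3,c); (7,4,c)
spo result:
nodes: 0:vx, 3:vx, 4:vx, 5:vx, 8:tri, 10:tri, 11:vx, 12:vx, 13:vx, 14:tri, 15:tri, 16:tri, 17:tri
edges: (8,0,c); (8,3,c); (8,3,ck); (8,4,c); (10,0,c); (10,3,ck); (10,4,c); (10,5,c); (14,0,c); (14,11,c); (14,13,c); (15,3,c); (15,11,c); (15,12,c); (16,4,c); (16,12,c); (16,13,c); (17,11,c); (17,12,c); (17,13,c)
dpo result:
nodes: 0:vx, 3:vx, 4:vx, 5:vx, 8:tri, 10:tri, 11:vx, 12:vx, 13:vx, 14:tri, 15:tri, 16:tri, 17:tri
edges: (8,0,c); (8,3,c); (8,3,ck); (8,4,c); (10,0,c); (10,3,ck); (10,4,c); (10,5,c); (14,0,c); (14,11,c); (14,13,c); (15,3,c); (15,11,c); (15,12,c); (16,4,c); (16,12,c); (16,13,c); (17,11,c); (17,12,c); (17,13,c)
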